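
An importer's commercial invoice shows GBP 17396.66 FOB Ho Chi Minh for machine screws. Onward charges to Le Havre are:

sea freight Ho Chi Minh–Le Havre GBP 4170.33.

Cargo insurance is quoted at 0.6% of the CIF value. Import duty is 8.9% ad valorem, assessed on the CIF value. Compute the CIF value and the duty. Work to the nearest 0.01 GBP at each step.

Let C be the CIF value. C = FOB price + freight + 0.6% × C
C − 0.6% × C = 17396.66 + 4170.33
0.994 × C = 21566.99
C = 21566.99 / 0.994 = 21697.17
Insurance premium = 0.6% × 21697.17 = 130.18
Import duty = 21697.17 × 8.9% = 1931.05

CIF value: GBP 21697.17; import duty: GBP 1931.05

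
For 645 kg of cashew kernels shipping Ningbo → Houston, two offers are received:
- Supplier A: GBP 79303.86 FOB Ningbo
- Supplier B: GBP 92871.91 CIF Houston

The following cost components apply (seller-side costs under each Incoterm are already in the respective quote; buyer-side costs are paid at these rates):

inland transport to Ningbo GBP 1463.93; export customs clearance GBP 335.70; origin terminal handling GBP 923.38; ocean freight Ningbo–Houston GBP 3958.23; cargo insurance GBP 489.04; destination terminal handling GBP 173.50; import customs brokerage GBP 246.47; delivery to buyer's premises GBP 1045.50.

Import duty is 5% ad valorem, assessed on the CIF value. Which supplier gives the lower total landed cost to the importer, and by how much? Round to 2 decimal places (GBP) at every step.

Supplier A is cheaper by GBP 9576.82

Supplier A (FOB):
CIF value = FOB price + freight + insurance = 79303.86 + 3958.23 + 489.04 = 83751.13
Import duty = 83751.13 × 5% = 4187.56
Buyer bears (A): 3958.23 + 489.04 + 173.50 + 246.47 + 1045.50 = 5912.74
Landed cost (A) = invoice 79303.86 + 5912.74 + duty 4187.56 = 89404.16
Supplier B (CIF):
The CIF price already equals the CIF value: 92871.91
Import duty = 92871.91 × 5% = 4643.60
Buyer bears (B): 173.50 + 246.47 + 1045.50 = 1465.47
Landed cost (B) = invoice 92871.91 + 1465.47 + duty 4643.60 = 98980.98
Difference = |89404.16 − 98980.98| = 9576.82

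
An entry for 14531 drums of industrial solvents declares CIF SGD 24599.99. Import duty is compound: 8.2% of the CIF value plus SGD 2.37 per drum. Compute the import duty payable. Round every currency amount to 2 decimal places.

Import duty: SGD 36455.67

Ad valorem component: 24599.99 × 8.2% = 2017.20
Specific component: 14531 × 2.37 = 34438.47
Import duty = 2017.20 + 34438.47 = 36455.67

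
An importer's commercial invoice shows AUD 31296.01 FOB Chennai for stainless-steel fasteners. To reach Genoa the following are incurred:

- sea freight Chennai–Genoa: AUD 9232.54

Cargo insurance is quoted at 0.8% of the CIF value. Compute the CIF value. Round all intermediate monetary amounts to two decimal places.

CIF value: AUD 40855.39

Let C be the CIF value. C = FOB price + freight + 0.8% × C
C − 0.8% × C = 31296.01 + 9232.54
0.992 × C = 40528.55
C = 40528.55 / 0.992 = 40855.39
Insurance premium = 0.8% × 40855.39 = 326.84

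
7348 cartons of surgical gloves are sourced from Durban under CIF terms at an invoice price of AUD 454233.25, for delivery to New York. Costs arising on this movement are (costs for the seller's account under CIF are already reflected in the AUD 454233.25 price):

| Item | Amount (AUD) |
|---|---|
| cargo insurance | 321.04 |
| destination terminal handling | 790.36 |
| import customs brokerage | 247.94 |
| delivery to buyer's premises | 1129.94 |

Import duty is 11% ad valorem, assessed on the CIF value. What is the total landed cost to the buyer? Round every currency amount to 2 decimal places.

CIF: the seller pays costs through ocean freight and marine insurance to the destination port.
Already in the invoice (seller's account under CIF): insurance — exclude.
The CIF price already equals the CIF value: 454233.25
Import duty = 454233.25 × 11% = 49965.66
Buyer bears: destination terminal 790.36 + brokerage 247.94 + delivery 1129.94 + duty 49965.66 = 52133.90
Landed cost = invoice 454233.25 + 52133.90 = 506367.15

Total landed cost: AUD 506367.15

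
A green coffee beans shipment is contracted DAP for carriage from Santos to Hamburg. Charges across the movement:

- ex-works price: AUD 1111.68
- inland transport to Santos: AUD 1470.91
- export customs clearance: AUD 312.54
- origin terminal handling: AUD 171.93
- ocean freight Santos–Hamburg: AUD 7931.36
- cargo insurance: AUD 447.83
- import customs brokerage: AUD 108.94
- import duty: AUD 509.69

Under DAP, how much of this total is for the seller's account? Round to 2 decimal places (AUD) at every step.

Seller's account: AUD 11446.25

DAP: the seller bears all costs to the named destination except import duty and clearance.
Seller's account: goods 1111.68 + inland to port 1470.91 + export clearance 312.54 + origin terminal 171.93 + freight 7931.36 + insurance 447.83 = 11446.25
Buyer's account: brokerage 108.94 + duty 509.69 = 618.63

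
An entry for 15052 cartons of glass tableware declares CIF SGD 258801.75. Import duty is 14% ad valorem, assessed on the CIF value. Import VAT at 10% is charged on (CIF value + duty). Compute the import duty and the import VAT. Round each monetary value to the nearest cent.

Import duty: SGD 36232.25; import VAT: SGD 29503.40

Import duty = 258801.75 × 14% = 36232.25
VAT base = CIF + duty = 258801.75 + 36232.25 = 295034.00
Import VAT = 295034.00 × 10% = 29503.40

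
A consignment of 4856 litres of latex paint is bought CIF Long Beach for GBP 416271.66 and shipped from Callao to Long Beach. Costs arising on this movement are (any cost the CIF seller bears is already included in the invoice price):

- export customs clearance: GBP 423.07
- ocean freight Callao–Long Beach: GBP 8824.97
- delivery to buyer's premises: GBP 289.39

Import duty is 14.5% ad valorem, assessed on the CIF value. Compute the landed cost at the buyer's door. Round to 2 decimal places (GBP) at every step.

Total landed cost: GBP 476920.44

CIF: the seller pays costs through ocean freight and marine insurance to the destination port.
Already in the invoice (seller's account under CIF): export clearance, freight — exclude.
The CIF price already equals the CIF value: 416271.66
Import duty = 416271.66 × 14.5% = 60359.39
Buyer bears: delivery 289.39 + duty 60359.39 = 60648.78
Landed cost = invoice 416271.66 + 60648.78 = 476920.44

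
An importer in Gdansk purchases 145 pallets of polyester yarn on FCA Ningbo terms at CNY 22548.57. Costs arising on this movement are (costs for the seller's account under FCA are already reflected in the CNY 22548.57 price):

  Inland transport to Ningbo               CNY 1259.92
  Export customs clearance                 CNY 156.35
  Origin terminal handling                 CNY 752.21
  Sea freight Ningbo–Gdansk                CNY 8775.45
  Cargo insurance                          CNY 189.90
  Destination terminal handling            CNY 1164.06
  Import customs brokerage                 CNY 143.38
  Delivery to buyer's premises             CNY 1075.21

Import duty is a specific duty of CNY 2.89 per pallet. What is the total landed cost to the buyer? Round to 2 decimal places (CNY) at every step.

FCA: the seller delivers export-cleared goods to the carrier; the buyer bears costs from that point.
Already in the invoice (seller's account under FCA): inland to port, export clearance — exclude.
CIF value = FCA price + origin terminal + freight + insurance = 22548.57 + 752.21 + 8775.45 + 189.90 = 32266.13
Import duty = 145 × 2.89 = 419.05
Buyer bears: origin terminal 752.21 + freight 8775.45 + insurance 189.90 + destination terminal 1164.06 + brokerage 143.38 + delivery 1075.21 + duty 419.05 = 12519.26
Landed cost = invoice 22548.57 + 12519.26 = 35067.83

Total landed cost: CNY 35067.83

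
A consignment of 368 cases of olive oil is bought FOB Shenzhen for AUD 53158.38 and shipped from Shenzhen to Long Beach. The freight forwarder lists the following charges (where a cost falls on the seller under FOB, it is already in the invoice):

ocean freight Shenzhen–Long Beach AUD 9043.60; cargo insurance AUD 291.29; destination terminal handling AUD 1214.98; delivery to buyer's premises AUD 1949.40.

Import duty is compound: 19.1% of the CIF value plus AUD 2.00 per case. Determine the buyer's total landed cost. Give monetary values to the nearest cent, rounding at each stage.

FOB: the seller bears costs until goods are on board at the origin port; the buyer bears freight, insurance and all costs thereafter.
CIF value = FOB price + freight + insurance = 53158.38 + 9043.60 + 291.29 = 62493.27
Ad valorem component: 62493.27 × 19.1% = 11936.21
Specific component: 368 × 2.00 = 736.00
Import duty = 11936.21 + 736.00 = 12672.21
Buyer bears: freight 9043.60 + insurance 291.29 + destination terminal 1214.98 + delivery 1949.40 + duty 12672.21 = 25171.48
Landed cost = invoice 53158.38 + 25171.48 = 78329.86

Total landed cost: AUD 78329.86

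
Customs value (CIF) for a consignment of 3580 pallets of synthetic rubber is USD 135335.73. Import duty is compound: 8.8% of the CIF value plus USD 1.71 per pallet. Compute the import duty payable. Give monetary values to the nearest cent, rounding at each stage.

Ad valorem component: 135335.73 × 8.8% = 11909.54
Specific component: 3580 × 1.71 = 6121.80
Import duty = 11909.54 + 6121.80 = 18031.34

Import duty: USD 18031.34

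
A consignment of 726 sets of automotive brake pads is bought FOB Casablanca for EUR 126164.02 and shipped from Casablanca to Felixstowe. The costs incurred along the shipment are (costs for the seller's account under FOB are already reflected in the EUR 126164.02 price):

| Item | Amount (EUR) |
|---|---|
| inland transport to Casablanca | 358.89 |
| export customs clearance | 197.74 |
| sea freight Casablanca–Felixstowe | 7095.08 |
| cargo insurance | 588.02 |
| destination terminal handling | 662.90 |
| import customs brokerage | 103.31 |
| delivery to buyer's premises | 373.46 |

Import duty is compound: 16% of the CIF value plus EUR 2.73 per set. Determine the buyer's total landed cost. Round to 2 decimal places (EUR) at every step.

Total landed cost: EUR 158384.31

FOB: the seller bears costs until goods are on board at the origin port; the buyer bears freight, insurance and all costs thereafter.
Already in the invoice (seller's account under FOB): inland to port, export clearance — exclude.
CIF value = FOB price + freight + insurance = 126164.02 + 7095.08 + 588.02 = 133847.12
Ad valorem component: 133847.12 × 16% = 21415.54
Specific component: 726 × 2.73 = 1981.98
Import duty = 21415.54 + 1981.98 = 23397.52
Buyer bears: freight 7095.08 + insurance 588.02 + destination terminal 662.90 + brokerage 103.31 + delivery 373.46 + duty 23397.52 = 32220.29
Landed cost = invoice 126164.02 + 32220.29 = 158384.31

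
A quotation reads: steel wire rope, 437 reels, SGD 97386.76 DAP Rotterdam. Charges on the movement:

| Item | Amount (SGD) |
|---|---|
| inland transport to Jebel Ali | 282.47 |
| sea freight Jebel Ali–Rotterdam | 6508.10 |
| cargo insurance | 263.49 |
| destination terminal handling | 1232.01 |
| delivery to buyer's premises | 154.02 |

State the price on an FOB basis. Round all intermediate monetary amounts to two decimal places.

Not relevant to the conversion: inland to port — on the seller under both DAP and FOB; already in the DAP price and stays in the FOB price.
From DAP to FOB, the seller no longer bears: freight, insurance, destination terminal, delivery.
FOB price = 97386.76 − 6508.10 − 263.49 − 1232.01 − 154.02 = 89229.14

FOB price: SGD 89229.14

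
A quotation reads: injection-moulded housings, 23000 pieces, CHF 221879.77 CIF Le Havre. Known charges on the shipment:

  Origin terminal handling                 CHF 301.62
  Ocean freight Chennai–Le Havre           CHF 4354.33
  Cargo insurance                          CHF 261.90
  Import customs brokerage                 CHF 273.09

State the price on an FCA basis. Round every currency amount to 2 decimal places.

Not relevant to the conversion: brokerage — on the buyer under both terms; not part of either seller's price.
From CIF to FCA, the seller no longer bears: origin terminal, freight, insurance.
FCA price = 221879.77 − 301.62 − 4354.33 − 261.90 = 216961.92

FCA price: CHF 216961.92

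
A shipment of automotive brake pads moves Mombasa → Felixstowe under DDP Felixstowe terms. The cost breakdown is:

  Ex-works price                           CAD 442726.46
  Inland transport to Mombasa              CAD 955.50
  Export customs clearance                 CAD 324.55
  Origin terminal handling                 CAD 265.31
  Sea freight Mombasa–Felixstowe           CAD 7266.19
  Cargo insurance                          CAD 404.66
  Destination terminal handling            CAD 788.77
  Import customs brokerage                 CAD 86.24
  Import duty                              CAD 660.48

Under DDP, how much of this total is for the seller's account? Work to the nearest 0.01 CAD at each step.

DDP: the seller bears all costs including import duty.
Seller's account: goods 442726.46 + inland to port 955.50 + export clearance 324.55 + origin terminal 265.31 + freight 7266.19 + insurance 404.66 + destination terminal 788.77 + brokerage 86.24 + duty 660.48 = 453478.16
Buyer's account: 0.00

Seller's account: CAD 453478.16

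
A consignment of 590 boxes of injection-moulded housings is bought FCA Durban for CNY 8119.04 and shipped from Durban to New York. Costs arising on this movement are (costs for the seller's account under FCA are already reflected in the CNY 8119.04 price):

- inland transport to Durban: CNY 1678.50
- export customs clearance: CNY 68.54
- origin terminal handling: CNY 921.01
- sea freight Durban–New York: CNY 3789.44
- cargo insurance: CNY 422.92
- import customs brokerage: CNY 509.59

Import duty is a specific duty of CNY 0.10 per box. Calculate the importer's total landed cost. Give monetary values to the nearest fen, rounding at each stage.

FCA: the seller delivers export-cleared goods to the carrier; the buyer bears costs from that point.
Already in the invoice (seller's account under FCA): inland to port, export clearance — exclude.
CIF value = FCA price + origin terminal + freight + insurance = 8119.04 + 921.01 + 3789.44 + 422.92 = 13252.41
Import duty = 590 × 0.10 = 59.00
Buyer bears: origin terminal 921.01 + freight 3789.44 + insurance 422.92 + brokerage 509.59 + duty 59.00 = 5701.96
Landed cost = invoice 8119.04 + 5701.96 = 13821.00

Total landed cost: CNY 13821.00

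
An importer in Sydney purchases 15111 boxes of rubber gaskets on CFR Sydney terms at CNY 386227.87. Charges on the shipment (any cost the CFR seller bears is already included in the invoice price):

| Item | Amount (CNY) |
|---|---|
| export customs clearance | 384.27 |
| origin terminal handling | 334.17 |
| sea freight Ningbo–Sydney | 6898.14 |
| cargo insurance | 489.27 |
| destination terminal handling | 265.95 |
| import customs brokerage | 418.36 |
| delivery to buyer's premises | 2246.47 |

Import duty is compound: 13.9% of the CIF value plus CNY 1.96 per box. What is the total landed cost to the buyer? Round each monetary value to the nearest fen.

CFR: the seller pays costs through ocean freight to the destination port, but not insurance.
Already in the invoice (seller's account under CFR): export clearance, origin terminal, freight — exclude.
CIF value = CFR price + insurance = 386227.87 + 489.27 = 386717.14
Ad valorem component: 386717.14 × 13.9% = 53753.68
Specific component: 15111 × 1.96 = 29617.56
Import duty = 53753.68 + 29617.56 = 83371.24
Buyer bears: insurance 489.27 + destination terminal 265.95 + brokerage 418.36 + delivery 2246.47 + duty 83371.24 = 86791.29
Landed cost = invoice 386227.87 + 86791.29 = 473019.16

Total landed cost: CNY 473019.16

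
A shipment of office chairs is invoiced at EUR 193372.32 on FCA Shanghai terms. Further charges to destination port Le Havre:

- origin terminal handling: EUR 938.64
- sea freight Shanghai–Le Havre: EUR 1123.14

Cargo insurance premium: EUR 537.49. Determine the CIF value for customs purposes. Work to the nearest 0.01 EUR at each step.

CIF value: EUR 195971.59

CIF = FCA price + pre-shipment costs + freight + insurance
CIF = 193372.32 + 938.64 + 1123.14 + 537.49 = 195971.59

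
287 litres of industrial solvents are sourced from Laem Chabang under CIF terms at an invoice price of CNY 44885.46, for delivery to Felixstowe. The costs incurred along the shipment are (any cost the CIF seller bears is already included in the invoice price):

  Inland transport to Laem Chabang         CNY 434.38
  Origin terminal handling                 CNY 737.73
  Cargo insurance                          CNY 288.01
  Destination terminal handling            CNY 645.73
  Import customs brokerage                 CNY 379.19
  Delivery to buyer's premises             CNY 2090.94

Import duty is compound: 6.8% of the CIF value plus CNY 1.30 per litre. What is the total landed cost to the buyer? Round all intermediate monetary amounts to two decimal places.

Total landed cost: CNY 51426.63

CIF: the seller pays costs through ocean freight and marine insurance to the destination port.
Already in the invoice (seller's account under CIF): inland to port, origin terminal, insurance — exclude.
The CIF price already equals the CIF value: 44885.46
Ad valorem component: 44885.46 × 6.8% = 3052.21
Specific component: 287 × 1.30 = 373.10
Import duty = 3052.21 + 373.10 = 3425.31
Buyer bears: destination terminal 645.73 + brokerage 379.19 + delivery 2090.94 + duty 3425.31 = 6541.17
Landed cost = invoice 44885.46 + 6541.17 = 51426.63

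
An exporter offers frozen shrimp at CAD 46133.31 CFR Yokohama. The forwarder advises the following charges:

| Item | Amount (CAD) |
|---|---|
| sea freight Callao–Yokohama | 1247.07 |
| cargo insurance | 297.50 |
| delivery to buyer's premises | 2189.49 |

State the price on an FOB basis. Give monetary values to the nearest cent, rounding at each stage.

FOB price: CAD 44886.24

Not relevant to the conversion: delivery, insurance — on the buyer under both terms; not part of either seller's price.
From CFR to FOB, the seller no longer bears: freight.
FOB price = 46133.31 − 1247.07 = 44886.24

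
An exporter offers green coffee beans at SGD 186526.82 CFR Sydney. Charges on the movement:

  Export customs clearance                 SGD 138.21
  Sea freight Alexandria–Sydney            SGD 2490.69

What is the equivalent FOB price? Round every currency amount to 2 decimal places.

Not relevant to the conversion: export clearance — on the seller under both CFR and FOB; already in the CFR price and stays in the FOB price.
From CFR to FOB, the seller no longer bears: freight.
FOB price = 186526.82 − 2490.69 = 184036.13

FOB price: SGD 184036.13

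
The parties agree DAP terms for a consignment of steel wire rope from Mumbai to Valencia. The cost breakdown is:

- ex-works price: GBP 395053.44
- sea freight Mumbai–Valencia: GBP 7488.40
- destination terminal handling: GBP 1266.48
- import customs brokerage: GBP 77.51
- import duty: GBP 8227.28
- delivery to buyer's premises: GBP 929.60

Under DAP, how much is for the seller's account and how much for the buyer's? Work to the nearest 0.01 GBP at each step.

DAP: the seller bears all costs to the named destination except import duty and clearance.
Seller's account: goods 395053.44 + freight 7488.40 + destination terminal 1266.48 + delivery 929.60 = 404737.92
Buyer's account: brokerage 77.51 + duty 8227.28 = 8304.79

Seller: GBP 404737.92; buyer: GBP 8304.79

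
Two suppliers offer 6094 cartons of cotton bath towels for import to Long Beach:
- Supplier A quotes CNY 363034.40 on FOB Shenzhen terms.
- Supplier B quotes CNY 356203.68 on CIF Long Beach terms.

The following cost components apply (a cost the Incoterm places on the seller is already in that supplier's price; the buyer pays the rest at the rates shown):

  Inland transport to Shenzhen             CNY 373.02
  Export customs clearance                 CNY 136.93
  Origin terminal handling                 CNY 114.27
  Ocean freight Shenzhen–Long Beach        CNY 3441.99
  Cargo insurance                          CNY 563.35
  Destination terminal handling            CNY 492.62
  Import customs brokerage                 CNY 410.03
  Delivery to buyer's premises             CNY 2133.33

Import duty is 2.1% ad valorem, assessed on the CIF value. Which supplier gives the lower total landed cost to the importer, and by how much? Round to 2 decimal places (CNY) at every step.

Supplier B is cheaper by CNY 11063.61

Supplier A (FOB):
CIF value = FOB price + freight + insurance = 363034.40 + 3441.99 + 563.35 = 367039.74
Import duty = 367039.74 × 2.1% = 7707.83
Buyer bears (A): 3441.99 + 563.35 + 492.62 + 410.03 + 2133.33 = 7041.32
Landed cost (A) = invoice 363034.40 + 7041.32 + duty 7707.83 = 377783.55
Supplier B (CIF):
The CIF price already equals the CIF value: 356203.68
Import duty = 356203.68 × 2.1% = 7480.28
Buyer bears (B): 492.62 + 410.03 + 2133.33 = 3035.98
Landed cost (B) = invoice 356203.68 + 3035.98 + duty 7480.28 = 366719.94
Difference = |377783.55 − 366719.94| = 11063.61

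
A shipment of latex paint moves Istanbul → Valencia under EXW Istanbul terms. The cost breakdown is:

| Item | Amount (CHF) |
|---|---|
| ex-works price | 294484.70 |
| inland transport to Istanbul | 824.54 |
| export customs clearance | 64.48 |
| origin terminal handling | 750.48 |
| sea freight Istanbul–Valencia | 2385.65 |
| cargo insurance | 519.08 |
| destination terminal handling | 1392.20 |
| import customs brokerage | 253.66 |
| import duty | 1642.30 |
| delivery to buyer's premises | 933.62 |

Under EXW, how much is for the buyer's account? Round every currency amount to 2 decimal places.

Buyer's account: CHF 8766.01

EXW: the seller makes goods available at their premises; the buyer bears all onward costs.
Seller's account: goods 294484.70 = 294484.70
Buyer's account: inland to port 824.54 + export clearance 64.48 + origin terminal 750.48 + freight 2385.65 + insurance 519.08 + destination terminal 1392.20 + brokerage 253.66 + duty 1642.30 + delivery 933.62 = 8766.01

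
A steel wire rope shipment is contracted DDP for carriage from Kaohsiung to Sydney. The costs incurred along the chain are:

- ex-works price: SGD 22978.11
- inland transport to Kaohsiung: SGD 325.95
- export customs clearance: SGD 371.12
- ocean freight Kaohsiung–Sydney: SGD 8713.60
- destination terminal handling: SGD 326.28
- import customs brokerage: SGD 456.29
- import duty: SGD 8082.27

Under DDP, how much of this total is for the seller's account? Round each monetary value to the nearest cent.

DDP: the seller bears all costs including import duty.
Seller's account: goods 22978.11 + inland to port 325.95 + export clearance 371.12 + freight 8713.60 + destination terminal 326.28 + brokerage 456.29 + duty 8082.27 = 41253.62
Buyer's account: 0.00

Seller's account: SGD 41253.62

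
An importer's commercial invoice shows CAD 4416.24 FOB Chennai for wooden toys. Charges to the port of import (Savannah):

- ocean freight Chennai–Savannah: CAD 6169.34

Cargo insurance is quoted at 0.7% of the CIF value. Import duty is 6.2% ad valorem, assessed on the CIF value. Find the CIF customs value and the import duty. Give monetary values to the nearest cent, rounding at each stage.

Let C be the CIF value. C = FOB price + freight + 0.7% × C
C − 0.7% × C = 4416.24 + 6169.34
0.993 × C = 10585.58
C = 10585.58 / 0.993 = 10660.20
Insurance premium = 0.7% × 10660.20 = 74.62
Import duty = 10660.20 × 6.2% = 660.93

CIF value: CAD 10660.20; import duty: CAD 660.93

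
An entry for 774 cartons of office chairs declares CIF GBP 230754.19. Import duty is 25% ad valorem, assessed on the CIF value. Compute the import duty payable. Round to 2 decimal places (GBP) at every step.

Import duty: GBP 57688.55

Import duty = 230754.19 × 25% = 57688.55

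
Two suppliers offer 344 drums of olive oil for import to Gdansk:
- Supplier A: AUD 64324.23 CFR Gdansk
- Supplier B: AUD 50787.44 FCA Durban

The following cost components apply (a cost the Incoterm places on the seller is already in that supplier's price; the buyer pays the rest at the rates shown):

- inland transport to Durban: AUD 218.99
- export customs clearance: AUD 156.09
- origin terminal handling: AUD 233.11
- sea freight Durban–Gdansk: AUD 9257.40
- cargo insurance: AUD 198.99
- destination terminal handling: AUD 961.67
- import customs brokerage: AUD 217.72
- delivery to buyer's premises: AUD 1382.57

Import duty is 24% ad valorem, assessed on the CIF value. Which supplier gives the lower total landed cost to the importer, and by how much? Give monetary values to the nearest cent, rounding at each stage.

Supplier A (CFR):
CIF value = CFR price + insurance = 64324.23 + 198.99 = 64523.22
Import duty = 64523.22 × 24% = 15485.57
Buyer bears (A): 198.99 + 961.67 + 217.72 + 1382.57 = 2760.95
Landed cost (A) = invoice 64324.23 + 2760.95 + duty 15485.57 = 82570.75
Supplier B (FCA):
CIF value = FCA price + origin terminal + freight + insurance = 50787.44 + 233.11 + 9257.40 + 198.99 = 60476.94
Import duty = 60476.94 × 24% = 14514.47
Buyer bears (B): 233.11 + 9257.40 + 198.99 + 961.67 + 217.72 + 1382.57 = 12251.46
Landed cost (B) = invoice 50787.44 + 12251.46 + duty 14514.47 = 77553.37
Difference = |82570.75 − 77553.37| = 5017.38

Supplier B is cheaper by AUD 5017.38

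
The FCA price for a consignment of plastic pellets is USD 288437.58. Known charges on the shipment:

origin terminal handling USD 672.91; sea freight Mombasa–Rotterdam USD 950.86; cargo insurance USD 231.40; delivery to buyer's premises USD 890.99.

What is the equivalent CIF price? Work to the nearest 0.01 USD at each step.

Not relevant to the conversion: delivery — on the buyer under both terms; not part of either seller's price.
From FCA to CIF, the seller additionally bears: origin terminal, freight, insurance.
CIF price = 288437.58 + 672.91 + 950.86 + 231.40 = 290292.75

CIF price: USD 290292.75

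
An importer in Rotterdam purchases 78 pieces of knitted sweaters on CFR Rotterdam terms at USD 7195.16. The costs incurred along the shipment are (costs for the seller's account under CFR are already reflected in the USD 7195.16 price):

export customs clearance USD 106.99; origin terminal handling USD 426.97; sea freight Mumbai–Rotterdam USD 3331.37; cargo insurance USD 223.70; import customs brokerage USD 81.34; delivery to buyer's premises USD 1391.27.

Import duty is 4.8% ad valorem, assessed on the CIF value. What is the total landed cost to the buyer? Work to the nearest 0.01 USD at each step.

CFR: the seller pays costs through ocean freight to the destination port, but not insurance.
Already in the invoice (seller's account under CFR): export clearance, origin terminal, freight — exclude.
CIF value = CFR price + insurance = 7195.16 + 223.70 = 7418.86
Import duty = 7418.86 × 4.8% = 356.11
Buyer bears: insurance 223.70 + brokerage 81.34 + delivery 1391.27 + duty 356.11 = 2052.42
Landed cost = invoice 7195.16 + 2052.42 = 9247.58

Total landed cost: USD 9247.58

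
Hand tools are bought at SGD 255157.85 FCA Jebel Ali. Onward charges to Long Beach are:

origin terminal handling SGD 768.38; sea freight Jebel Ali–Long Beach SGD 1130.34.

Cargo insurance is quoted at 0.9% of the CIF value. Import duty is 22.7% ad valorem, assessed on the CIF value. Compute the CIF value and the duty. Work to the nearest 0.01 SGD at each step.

Let C be the CIF value. C = FCA price + pre-shipment costs + freight + 0.9% × C
C − 0.9% × C = 255157.85 + 768.38 + 1130.34
0.991 × C = 257056.57
C = 257056.57 / 0.991 = 259391.09
Insurance premium = 0.9% × 259391.09 = 2334.52
Import duty = 259391.09 × 22.7% = 58881.78

CIF value: SGD 259391.09; import duty: SGD 58881.78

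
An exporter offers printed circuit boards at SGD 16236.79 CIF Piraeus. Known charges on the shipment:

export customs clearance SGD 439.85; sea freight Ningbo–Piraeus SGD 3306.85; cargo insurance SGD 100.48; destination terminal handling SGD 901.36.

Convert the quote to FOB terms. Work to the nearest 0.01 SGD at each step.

Not relevant to the conversion: export clearance — on the seller under both CIF and FOB; already in the CIF price and stays in the FOB price. destination terminal — on the buyer under both terms; not part of either seller's price.
From CIF to FOB, the seller no longer bears: freight, insurance.
FOB price = 16236.79 − 3306.85 − 100.48 = 12829.46

FOB price: SGD 12829.46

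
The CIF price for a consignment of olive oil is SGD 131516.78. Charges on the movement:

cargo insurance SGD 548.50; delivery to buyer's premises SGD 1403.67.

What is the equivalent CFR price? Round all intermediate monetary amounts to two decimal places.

Not relevant to the conversion: delivery — on the buyer under both terms; not part of either seller's price.
From CIF to CFR, the seller no longer bears: insurance.
CFR price = 131516.78 − 548.50 = 130968.28

CFR price: SGD 130968.28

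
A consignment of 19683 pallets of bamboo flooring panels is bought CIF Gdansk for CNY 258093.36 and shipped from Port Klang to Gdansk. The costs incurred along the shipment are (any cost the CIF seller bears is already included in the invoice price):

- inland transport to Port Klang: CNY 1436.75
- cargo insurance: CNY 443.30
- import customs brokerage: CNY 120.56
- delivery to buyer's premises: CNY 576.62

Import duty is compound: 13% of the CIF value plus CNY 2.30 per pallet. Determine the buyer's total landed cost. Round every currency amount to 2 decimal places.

CIF: the seller pays costs through ocean freight and marine insurance to the destination port.
Already in the invoice (seller's account under CIF): inland to port, insurance — exclude.
The CIF price already equals the CIF value: 258093.36
Ad valorem component: 258093.36 × 13% = 33552.14
Specific component: 19683 × 2.30 = 45270.90
Import duty = 33552.14 + 45270.90 = 78823.04
Buyer bears: brokerage 120.56 + delivery 576.62 + duty 78823.04 = 79520.22
Landed cost = invoice 258093.36 + 79520.22 = 337613.58

Total landed cost: CNY 337613.58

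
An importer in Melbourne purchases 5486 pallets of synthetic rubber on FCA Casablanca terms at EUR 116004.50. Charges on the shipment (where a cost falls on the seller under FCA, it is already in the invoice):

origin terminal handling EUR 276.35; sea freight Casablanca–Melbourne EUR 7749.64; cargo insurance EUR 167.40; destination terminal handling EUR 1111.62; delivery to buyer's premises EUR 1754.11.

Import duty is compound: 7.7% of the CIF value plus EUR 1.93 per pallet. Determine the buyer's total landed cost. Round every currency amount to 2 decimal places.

FCA: the seller delivers export-cleared goods to the carrier; the buyer bears costs from that point.
CIF value = FCA price + origin terminal + freight + insurance = 116004.50 + 276.35 + 7749.64 + 167.40 = 124197.89
Ad valorem component: 124197.89 × 7.7% = 9563.24
Specific component: 5486 × 1.93 = 10587.98
Import duty = 9563.24 + 10587.98 = 20151.22
Buyer bears: origin terminal 276.35 + freight 7749.64 + insurance 167.40 + destination terminal 1111.62 + delivery 1754.11 + duty 20151.22 = 31210.34
Landed cost = invoice 116004.50 + 31210.34 = 147214.84

Total landed cost: EUR 147214.84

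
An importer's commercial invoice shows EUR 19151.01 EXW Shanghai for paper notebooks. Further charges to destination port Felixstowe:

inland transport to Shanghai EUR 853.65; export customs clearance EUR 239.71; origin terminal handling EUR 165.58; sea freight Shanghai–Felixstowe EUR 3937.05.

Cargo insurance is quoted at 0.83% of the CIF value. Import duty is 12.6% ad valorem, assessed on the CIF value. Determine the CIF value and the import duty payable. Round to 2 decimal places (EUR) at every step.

Let C be the CIF value. C = EXW price + pre-shipment costs + freight + 0.83% × C
C − 0.83% × C = 19151.01 + 853.65 + 239.71 + 165.58 + 3937.05
0.9917 × C = 24347.00
C = 24347.00 / 0.9917 = 24550.77
Insurance premium = 0.83% × 24550.77 = 203.77
Import duty = 24550.77 × 12.6% = 3093.40

CIF value: EUR 24550.77; import duty: EUR 3093.40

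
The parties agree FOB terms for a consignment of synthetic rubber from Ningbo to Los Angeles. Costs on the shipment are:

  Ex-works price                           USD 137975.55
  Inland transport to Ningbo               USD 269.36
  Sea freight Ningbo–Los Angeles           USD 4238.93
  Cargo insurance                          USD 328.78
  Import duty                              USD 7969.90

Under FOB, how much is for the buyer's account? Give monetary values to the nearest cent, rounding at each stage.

FOB: the seller bears costs until goods are on board at the origin port; the buyer bears freight, insurance and all costs thereafter.
Seller's account: goods 137975.55 + inland to port 269.36 = 138244.91
Buyer's account: freight 4238.93 + insurance 328.78 + duty 7969.90 = 12537.61

Buyer's account: USD 12537.61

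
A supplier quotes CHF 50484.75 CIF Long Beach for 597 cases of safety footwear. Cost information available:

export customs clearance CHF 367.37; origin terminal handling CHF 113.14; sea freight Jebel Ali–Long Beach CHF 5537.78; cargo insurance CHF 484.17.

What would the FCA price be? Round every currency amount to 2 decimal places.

FCA price: CHF 44349.66

Not relevant to the conversion: export clearance — on the seller under both CIF and FCA; already in the CIF price and stays in the FCA price.
From CIF to FCA, the seller no longer bears: origin terminal, freight, insurance.
FCA price = 50484.75 − 113.14 − 5537.78 − 484.17 = 44349.66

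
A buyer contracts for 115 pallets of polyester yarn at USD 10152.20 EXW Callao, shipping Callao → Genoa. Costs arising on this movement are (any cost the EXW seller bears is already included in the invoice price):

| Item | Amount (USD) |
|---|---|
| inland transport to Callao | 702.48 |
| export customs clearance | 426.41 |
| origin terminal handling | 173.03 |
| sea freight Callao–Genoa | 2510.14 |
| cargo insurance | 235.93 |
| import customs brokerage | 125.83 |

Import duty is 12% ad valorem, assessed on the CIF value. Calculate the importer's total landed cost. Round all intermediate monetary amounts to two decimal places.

Total landed cost: USD 16030.04

EXW: the seller makes goods available at their premises; the buyer bears all onward costs.
CIF value = EXW price + inland to port + export clearance + origin terminal + freight + insurance = 10152.20 + 702.48 + 426.41 + 173.03 + 2510.14 + 235.93 = 14200.19
Import duty = 14200.19 × 12% = 1704.02
Buyer bears: inland to port 702.48 + export clearance 426.41 + origin terminal 173.03 + freight 2510.14 + insurance 235.93 + brokerage 125.83 + duty 1704.02 = 5877.84
Landed cost = invoice 10152.20 + 5877.84 = 16030.04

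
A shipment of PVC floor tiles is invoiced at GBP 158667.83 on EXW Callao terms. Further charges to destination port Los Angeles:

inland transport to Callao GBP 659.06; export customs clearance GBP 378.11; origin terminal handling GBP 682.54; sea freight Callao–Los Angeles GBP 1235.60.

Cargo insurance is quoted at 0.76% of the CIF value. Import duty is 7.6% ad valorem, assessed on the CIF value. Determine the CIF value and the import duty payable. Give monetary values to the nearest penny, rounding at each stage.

CIF value: GBP 162860.88; import duty: GBP 12377.43

Let C be the CIF value. C = EXW price + pre-shipment costs + freight + 0.76% × C
C − 0.76% × C = 158667.83 + 659.06 + 378.11 + 682.54 + 1235.60
0.9924 × C = 161623.14
C = 161623.14 / 0.9924 = 162860.88
Insurance premium = 0.76% × 162860.88 = 1237.74
Import duty = 162860.88 × 7.6% = 12377.43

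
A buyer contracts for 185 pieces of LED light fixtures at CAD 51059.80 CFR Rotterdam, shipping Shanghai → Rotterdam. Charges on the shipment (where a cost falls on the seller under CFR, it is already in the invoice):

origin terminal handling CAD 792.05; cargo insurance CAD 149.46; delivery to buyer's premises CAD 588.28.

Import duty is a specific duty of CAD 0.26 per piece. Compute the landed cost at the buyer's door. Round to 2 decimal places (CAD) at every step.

CFR: the seller pays costs through ocean freight to the destination port, but not insurance.
Already in the invoice (seller's account under CFR): origin terminal — exclude.
CIF value = CFR price + insurance = 51059.80 + 149.46 = 51209.26
Import duty = 185 × 0.26 = 48.10
Buyer bears: insurance 149.46 + delivery 588.28 + duty 48.10 = 785.84
Landed cost = invoice 51059.80 + 785.84 = 51845.64

Total landed cost: CAD 51845.64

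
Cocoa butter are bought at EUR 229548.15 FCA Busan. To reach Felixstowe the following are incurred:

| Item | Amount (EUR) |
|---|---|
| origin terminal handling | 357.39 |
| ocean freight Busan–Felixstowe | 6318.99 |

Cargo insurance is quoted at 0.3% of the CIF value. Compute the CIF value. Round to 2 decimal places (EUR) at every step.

Let C be the CIF value. C = FCA price + pre-shipment costs + freight + 0.3% × C
C − 0.3% × C = 229548.15 + 357.39 + 6318.99
0.997 × C = 236224.53
C = 236224.53 / 0.997 = 236935.34
Insurance premium = 0.3% × 236935.34 = 710.81

CIF value: EUR 236935.34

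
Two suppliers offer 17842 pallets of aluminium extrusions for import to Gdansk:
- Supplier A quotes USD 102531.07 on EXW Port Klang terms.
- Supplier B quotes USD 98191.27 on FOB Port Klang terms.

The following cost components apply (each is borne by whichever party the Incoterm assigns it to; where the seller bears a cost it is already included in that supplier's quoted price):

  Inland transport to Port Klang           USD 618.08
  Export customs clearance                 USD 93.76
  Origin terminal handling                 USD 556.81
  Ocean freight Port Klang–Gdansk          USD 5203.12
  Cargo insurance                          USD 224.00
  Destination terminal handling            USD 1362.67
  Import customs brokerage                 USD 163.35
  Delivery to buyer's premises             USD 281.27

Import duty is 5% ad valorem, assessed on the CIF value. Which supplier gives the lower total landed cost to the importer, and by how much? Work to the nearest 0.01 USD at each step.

Supplier A (EXW):
CIF value = EXW price + inland to port + export clearance + origin terminal + freight + insurance = 102531.07 + 618.08 + 93.76 + 556.81 + 5203.12 + 224.00 = 109226.84
Import duty = 109226.84 × 5% = 5461.34
Buyer bears (A): 618.08 + 93.76 + 556.81 + 5203.12 + 224.00 + 1362.67 + 163.35 + 281.27 = 8503.06
Landed cost (A) = invoice 102531.07 + 8503.06 + duty 5461.34 = 116495.47
Supplier B (FOB):
CIF value = FOB price + freight + insurance = 98191.27 + 5203.12 + 224.00 = 103618.39
Import duty = 103618.39 × 5% = 5180.92
Buyer bears (B): 5203.12 + 224.00 + 1362.67 + 163.35 + 281.27 = 7234.41
Landed cost (B) = invoice 98191.27 + 7234.41 + duty 5180.92 = 110606.60
Difference = |116495.47 − 110606.60| = 5888.87

Supplier B is cheaper by USD 5888.87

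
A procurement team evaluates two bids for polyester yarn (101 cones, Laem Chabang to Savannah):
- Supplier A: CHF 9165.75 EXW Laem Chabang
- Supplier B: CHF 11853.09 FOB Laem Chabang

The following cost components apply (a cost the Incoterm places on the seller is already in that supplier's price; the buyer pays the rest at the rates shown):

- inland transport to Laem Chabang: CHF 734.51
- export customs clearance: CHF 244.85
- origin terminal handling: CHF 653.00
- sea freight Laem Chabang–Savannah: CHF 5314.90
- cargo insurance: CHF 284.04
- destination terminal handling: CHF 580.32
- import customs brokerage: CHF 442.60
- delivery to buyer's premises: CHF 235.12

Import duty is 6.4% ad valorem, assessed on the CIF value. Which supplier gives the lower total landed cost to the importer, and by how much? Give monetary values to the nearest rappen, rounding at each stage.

Supplier A is cheaper by CHF 1122.50

Supplier A (EXW):
CIF value = EXW price + inland to port + export clearance + origin terminal + freight + insurance = 9165.75 + 734.51 + 244.85 + 653.00 + 5314.90 + 284.04 = 16397.05
Import duty = 16397.05 × 6.4% = 1049.41
Buyer bears (A): 734.51 + 244.85 + 653.00 + 5314.90 + 284.04 + 580.32 + 442.60 + 235.12 = 8489.34
Landed cost (A) = invoice 9165.75 + 8489.34 + duty 1049.41 = 18704.50
Supplier B (FOB):
CIF value = FOB price + freight + insurance = 11853.09 + 5314.90 + 284.04 = 17452.03
Import duty = 17452.03 × 6.4% = 1116.93
Buyer bears (B): 5314.90 + 284.04 + 580.32 + 442.60 + 235.12 = 6856.98
Landed cost (B) = invoice 11853.09 + 6856.98 + duty 1116.93 = 19827.00
Difference = |18704.50 − 19827.00| = 1122.50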